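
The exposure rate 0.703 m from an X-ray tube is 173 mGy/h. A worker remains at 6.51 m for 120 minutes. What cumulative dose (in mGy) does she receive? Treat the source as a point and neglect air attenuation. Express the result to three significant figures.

Since intensity falls as 1/r², rate at 6.51 m:
(0.703/6.51)² = 0.01166, so 173 × 0.01166 = 2.017 mGy/h.
Dose = rate × time = 2.017 mGy/h × 2.000 h = 4.034 mGy.

4.03 mGy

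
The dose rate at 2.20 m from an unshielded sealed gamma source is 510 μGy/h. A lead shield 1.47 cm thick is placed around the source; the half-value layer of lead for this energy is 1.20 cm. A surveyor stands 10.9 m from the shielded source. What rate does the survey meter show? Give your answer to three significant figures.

Distance alone: (2.20/10.9)² = 0.04074, so 510 × 0.04074 = 20.78 μGy/h.
Shield: 1.47/1.20 = 1.225 half-value layers → attenuation 2^(−1.225) = 0.4278.
Combined: 20.78 × 0.4278 = 8.890 μGy/h.

8.89 μGy/h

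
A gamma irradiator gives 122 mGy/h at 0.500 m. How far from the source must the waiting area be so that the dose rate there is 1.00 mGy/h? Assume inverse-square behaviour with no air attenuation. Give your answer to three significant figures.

Using I₁d₁² = I₂d₂², d₂ = d₁·√(I₁/I₂).
I₁/I₂ = 122/1.00 = 122.0, so d₂ = 0.500 × √122.0 = 5.523 m.

5.52 m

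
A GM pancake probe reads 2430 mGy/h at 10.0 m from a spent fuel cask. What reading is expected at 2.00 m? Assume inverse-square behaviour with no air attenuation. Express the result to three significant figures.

Using I₁d₁² = I₂d₂², the rate at 2.00 m is
2430 × (10.0/2.00)² = 2430 × 25.00 = 60750 mGy/h.

60800 mGy/h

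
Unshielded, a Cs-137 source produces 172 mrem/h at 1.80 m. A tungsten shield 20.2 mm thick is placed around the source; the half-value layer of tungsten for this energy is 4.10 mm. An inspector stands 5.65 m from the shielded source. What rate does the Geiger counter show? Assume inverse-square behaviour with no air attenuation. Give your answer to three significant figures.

0.574 mrem/h

Distance alone: 172 × (1.80/5.65)² = 172 × 0.1015 = 17.46 mrem/h.
Shield: 20.2/4.10 = 4.927 half-value layers → attenuation 2^(−4.927) = 0.03287.
Combined: 17.46 × 0.03287 = 0.5739 mrem/h.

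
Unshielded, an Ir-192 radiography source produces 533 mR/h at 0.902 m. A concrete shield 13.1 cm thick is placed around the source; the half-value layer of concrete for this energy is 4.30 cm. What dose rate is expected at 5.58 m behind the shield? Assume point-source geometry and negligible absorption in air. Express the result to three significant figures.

1.69 mR/h

Distance alone: (0.902/5.58)² = 0.02613, so 533 × 0.02613 = 13.93 mR/h.
Shield: 13.1/4.30 = 3.047 half-value layers → attenuation 2^(−3.047) = 0.1210.
Combined: 13.93 × 0.1210 = 1.686 mR/h.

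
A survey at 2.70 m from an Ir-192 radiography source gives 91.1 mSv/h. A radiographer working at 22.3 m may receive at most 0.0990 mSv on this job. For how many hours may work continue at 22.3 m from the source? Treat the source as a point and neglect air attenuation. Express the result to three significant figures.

By the inverse-square law, rate at 22.3 m:
(2.70/22.3)² = 0.01466, so 91.1 × 0.01466 = 1.336 mSv/h.
Stay time = 0.0990 mSv ÷ 1.336 mSv/h = 0.07410 h.

0.0741 h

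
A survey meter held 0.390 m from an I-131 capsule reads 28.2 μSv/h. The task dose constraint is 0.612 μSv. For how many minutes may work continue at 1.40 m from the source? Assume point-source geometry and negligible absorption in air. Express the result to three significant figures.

Intensity scales as (d₁/d₂)², so rate at 1.40 m:
(0.390/1.40)² = 0.07760, so 28.2 × 0.07760 = 2.188 μSv/h.
Stay time = 0.612 μSv ÷ 2.188 μSv/h = 0.2797 h = 16.78 min.

16.8 min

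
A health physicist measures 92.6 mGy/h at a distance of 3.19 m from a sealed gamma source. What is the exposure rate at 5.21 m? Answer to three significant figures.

34.7 mGy/h

Using I₁d₁² = I₂d₂², the rate at 5.21 m is
92.6 × (3.19/5.21)² = 92.6 × 0.3749 = 34.72 mGy/h.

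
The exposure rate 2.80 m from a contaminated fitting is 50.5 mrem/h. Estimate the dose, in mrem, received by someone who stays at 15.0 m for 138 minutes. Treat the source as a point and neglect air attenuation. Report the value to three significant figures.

4.05 mrem

Applying the 1/r² law, rate at 15.0 m:
50.5 × (2.80/15.0)² = 50.5 × 0.03484 = 1.759 mrem/h.
Dose = rate × time = 1.759 mrem/h × 2.300 h = 4.046 mrem.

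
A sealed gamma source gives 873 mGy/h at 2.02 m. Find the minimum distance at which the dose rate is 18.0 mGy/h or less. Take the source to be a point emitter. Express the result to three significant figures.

14.1 m

Using I₁d₁² = I₂d₂², d₂ = d₁·√(I₁/I₂).
I₁/I₂ = 873/18.0 = 48.50, so d₂ = 2.02 × √48.50 = 14.07 m.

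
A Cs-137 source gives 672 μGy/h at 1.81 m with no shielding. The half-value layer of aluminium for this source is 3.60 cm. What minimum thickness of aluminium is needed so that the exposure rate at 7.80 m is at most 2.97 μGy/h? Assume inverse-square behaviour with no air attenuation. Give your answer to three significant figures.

At 7.80 m, distance alone gives 672 × (1.81/7.80)² = 672 × 0.05385 = 36.19 μGy/h.
Further attenuation needed: 36.19/2.97 = 12.19.
n = log₂(12.19) = 3.608 half-value layers.
Thickness = 3.608 × 3.60 cm = 12.99 cm.

13.0 cm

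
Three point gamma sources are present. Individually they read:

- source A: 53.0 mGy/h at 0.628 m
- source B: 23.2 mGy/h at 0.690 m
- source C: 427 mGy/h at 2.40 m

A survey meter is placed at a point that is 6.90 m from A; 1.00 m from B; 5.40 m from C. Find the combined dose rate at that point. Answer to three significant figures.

By superposition, sum each source's inverse-square contribution:
A: 53.0 × (0.628/6.90)² = 0.4390 mGy/h
B: 23.2 × (0.690/1.00)² = 11.05 mGy/h
C: 427 × (2.40/5.40)² = 84.35 mGy/h
Total = 0.4390 + 11.05 + 84.35 = 95.84 mGy/h.

95.8 mGy/h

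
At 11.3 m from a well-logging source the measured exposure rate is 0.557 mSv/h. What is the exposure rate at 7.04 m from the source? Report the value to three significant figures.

Using I₁d₁² = I₂d₂², scaling from 11.3 m to 7.04 m:
0.557 × (11.3/7.04)² = 0.557 × 2.576 = 1.435 mSv/h.

1.44 mSv/h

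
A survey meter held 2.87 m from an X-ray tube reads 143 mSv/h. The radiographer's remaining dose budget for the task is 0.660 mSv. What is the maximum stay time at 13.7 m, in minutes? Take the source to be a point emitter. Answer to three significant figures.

6.31 min

Using I₁d₁² = I₂d₂², rate at 13.7 m:
143 × (2.87/13.7)² = 143 × 0.04389 = 6.276 mSv/h.
Stay time = 0.660 mSv ÷ 6.276 mSv/h = 0.1052 h = 6.312 min.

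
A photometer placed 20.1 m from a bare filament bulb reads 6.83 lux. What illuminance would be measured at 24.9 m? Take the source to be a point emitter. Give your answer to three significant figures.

Intensity scales as (d₁/d₂)², so scaling from 20.1 m to 24.9 m:
(20.1/24.9)² = 0.6516, so 6.83 × 0.6516 = 4.450 lux.

4.45 lux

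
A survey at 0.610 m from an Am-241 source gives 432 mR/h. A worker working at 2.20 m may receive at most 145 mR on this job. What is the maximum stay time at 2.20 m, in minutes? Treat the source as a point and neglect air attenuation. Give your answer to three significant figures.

262 min

By the inverse-square law, rate at 2.20 m:
432 × (0.610/2.20)² = 432 × 0.07688 = 33.21 mR/h.
Stay time = 145 mR ÷ 33.21 mR/h = 4.366 h = 262.0 min.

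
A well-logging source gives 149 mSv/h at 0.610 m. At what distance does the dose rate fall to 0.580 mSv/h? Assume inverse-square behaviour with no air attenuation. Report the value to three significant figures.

Since intensity falls as 1/r², d₂ = d₁·√(I₁/I₂).
I₁/I₂ = 149/0.580 = 256.9, so d₂ = 0.610 × √256.9 = 9.777 m.

9.78 m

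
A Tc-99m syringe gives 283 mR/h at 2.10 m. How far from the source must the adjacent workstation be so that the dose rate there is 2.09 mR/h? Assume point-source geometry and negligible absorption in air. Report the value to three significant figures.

24.4 m

By the inverse-square law, d₂ = d₁·√(I₁/I₂).
I₁/I₂ = 283/2.09 = 135.4, so d₂ = 2.10 × √135.4 = 24.44 m.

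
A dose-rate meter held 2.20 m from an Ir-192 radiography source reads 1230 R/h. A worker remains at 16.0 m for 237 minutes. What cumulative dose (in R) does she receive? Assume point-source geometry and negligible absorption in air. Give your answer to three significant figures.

91.9 R

Using I₁d₁² = I₂d₂², rate at 16.0 m:
1230 × (2.20/16.0)² = 1230 × 0.01891 = 23.26 R/h.
Dose = rate × time = 23.26 R/h × 3.950 h = 91.88 R.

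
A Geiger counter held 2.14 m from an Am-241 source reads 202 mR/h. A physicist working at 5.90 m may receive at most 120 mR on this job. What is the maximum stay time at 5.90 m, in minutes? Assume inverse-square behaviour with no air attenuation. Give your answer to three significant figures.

271 min

By the inverse-square law, rate at 5.90 m:
202 × (2.14/5.90)² = 202 × 0.1316 = 26.58 mR/h.
Stay time = 120 mR ÷ 26.58 mR/h = 4.515 h = 270.9 min.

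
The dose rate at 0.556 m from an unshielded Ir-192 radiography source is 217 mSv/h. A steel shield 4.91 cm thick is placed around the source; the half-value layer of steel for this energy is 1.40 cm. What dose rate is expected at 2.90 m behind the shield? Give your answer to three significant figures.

0.702 mSv/h

Distance alone: (0.556/2.90)² = 0.03676, so 217 × 0.03676 = 7.977 mSv/h.
Shield: 4.91/1.40 = 3.507 half-value layers → attenuation 2^(−3.507) = 0.08796.
Combined: 7.977 × 0.08796 = 0.7017 mSv/h.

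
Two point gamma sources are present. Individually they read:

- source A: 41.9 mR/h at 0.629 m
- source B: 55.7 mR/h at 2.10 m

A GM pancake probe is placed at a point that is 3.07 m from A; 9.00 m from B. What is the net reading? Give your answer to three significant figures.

Each source contributes Iᵢ·(dᵢ/rᵢ)²; contributions add.
A: 41.9 × (0.629/3.07)² = 1.759 mR/h
B: 55.7 × (2.10/9.00)² = 3.033 mR/h
Total = 1.759 + 3.033 = 4.792 mR/h.

4.79 mR/h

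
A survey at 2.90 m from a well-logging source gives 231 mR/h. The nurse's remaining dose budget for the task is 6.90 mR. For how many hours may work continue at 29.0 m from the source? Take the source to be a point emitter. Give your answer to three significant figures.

2.99 h

Since intensity falls as 1/r², rate at 29.0 m:
(2.90/29.0)² = 0.01000, so 231 × 0.01000 = 2.310 mR/h.
Stay time = 6.90 mR ÷ 2.310 mR/h = 2.987 h.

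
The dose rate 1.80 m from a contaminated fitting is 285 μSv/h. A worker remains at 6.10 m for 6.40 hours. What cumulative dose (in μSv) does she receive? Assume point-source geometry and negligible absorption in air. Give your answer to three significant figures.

Using I₁d₁² = I₂d₂², rate at 6.10 m:
(1.80/6.10)² = 0.08707, so 285 × 0.08707 = 24.81 μSv/h.
Dose = rate × time = 24.81 μSv/h × 6.400 h = 158.8 μSv.

159 μSv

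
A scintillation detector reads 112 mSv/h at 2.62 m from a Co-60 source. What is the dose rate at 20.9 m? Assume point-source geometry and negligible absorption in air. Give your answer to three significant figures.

1.76 mSv/h

Since intensity falls as 1/r², the rate at 20.9 m is
(2.62/20.9)² = 0.01571, so 112 × 0.01571 = 1.760 mSv/h.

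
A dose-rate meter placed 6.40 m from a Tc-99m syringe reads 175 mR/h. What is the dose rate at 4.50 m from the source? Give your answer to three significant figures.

Since intensity falls as 1/r², scaling from 6.40 m to 4.50 m:
175 × (6.40/4.50)² = 175 × 2.023 = 354.0 mR/h.

354 mR/h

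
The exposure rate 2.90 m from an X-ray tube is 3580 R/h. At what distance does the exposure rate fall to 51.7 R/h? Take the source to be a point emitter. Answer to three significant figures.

24.1 m

Applying the 1/r² law, d₂ = d₁·√(I₁/I₂).
I₁/I₂ = 3580/51.7 = 69.25, so d₂ = 2.90 × √69.25 = 24.13 m.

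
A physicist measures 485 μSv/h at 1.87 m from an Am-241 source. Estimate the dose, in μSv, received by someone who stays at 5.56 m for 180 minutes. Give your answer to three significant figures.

165 μSv

Using I₁d₁² = I₂d₂², rate at 5.56 m:
(1.87/5.56)² = 0.1131, so 485 × 0.1131 = 54.85 μSv/h.
Dose = rate × time = 54.85 μSv/h × 3.000 h = 164.6 μSv.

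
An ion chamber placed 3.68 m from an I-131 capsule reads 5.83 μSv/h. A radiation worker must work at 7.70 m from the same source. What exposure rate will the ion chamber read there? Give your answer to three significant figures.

1.33 μSv/h

Using I₁d₁² = I₂d₂², scaling from 3.68 m to 7.70 m:
(3.68/7.70)² = 0.2284, so 5.83 × 0.2284 = 1.332 μSv/h.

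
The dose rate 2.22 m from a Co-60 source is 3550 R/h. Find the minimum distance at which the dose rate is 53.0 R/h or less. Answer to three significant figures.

18.2 m

Applying the 1/r² law, d₂ = d₁·√(I₁/I₂).
I₁/I₂ = 3550/53.0 = 66.98, so d₂ = 2.22 × √66.98 = 18.17 m.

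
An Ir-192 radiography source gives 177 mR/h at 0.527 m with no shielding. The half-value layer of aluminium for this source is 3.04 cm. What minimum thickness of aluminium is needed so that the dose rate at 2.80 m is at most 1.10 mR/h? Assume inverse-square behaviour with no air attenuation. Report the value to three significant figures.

7.63 cm

At 2.80 m, distance alone gives (0.527/2.80)² = 0.03542, so 177 × 0.03542 = 6.269 mR/h.
Further attenuation needed: 6.269/1.10 = 5.699.
n = log₂(5.699) = 2.511 half-value layers.
Thickness = 2.511 × 3.04 cm = 7.633 cm.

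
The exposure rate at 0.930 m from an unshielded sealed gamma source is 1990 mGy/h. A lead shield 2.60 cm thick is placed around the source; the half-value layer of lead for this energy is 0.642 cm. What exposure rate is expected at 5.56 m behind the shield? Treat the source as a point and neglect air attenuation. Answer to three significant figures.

3.36 mGy/h

Distance alone: (0.930/5.56)² = 0.02798, so 1990 × 0.02798 = 55.68 mGy/h.
Shield: 2.60/0.642 = 4.050 half-value layers → attenuation 2^(−4.050) = 0.06037.
Combined: 55.68 × 0.06037 = 3.361 mGy/h.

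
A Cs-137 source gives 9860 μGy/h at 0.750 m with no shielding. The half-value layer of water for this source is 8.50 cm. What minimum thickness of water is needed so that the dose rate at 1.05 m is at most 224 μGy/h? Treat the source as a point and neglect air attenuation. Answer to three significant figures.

38.2 cm

At 1.05 m, distance alone gives (0.750/1.05)² = 0.5102, so 9860 × 0.5102 = 5031 μGy/h.
Further attenuation needed: 5031/224 = 22.46.
n = log₂(22.46) = 4.489 half-value layers.
Thickness = 4.489 × 8.50 cm = 38.16 cm.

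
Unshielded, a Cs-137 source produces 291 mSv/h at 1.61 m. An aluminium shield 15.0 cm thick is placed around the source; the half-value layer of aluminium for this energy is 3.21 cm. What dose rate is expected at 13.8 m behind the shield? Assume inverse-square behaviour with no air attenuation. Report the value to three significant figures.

0.155 mSv/h

Distance alone: (1.61/13.8)² = 0.01361, so 291 × 0.01361 = 3.961 mSv/h.
Shield: 15.0/3.21 = 4.673 half-value layers → attenuation 2^(−4.673) = 0.03920.
Combined: 3.961 × 0.03920 = 0.1553 mSv/h.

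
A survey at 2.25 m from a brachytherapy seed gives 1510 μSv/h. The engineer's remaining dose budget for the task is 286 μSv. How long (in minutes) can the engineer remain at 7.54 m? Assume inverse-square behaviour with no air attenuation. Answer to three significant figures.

By the inverse-square law, rate at 7.54 m:
(2.25/7.54)² = 0.08905, so 1510 × 0.08905 = 134.5 μSv/h.
Stay time = 286 μSv ÷ 134.5 μSv/h = 2.126 h = 127.6 min.

128 min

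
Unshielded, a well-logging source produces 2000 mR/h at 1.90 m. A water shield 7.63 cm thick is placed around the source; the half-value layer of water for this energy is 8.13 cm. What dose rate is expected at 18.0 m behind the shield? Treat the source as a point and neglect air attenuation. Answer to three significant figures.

Distance alone: 2000 × (1.90/18.0)² = 2000 × 0.01114 = 22.28 mR/h.
Shield: 7.63/8.13 = 0.9385 half-value layers → attenuation 2^(−0.9385) = 0.5218.
Combined: 22.28 × 0.5218 = 11.63 mR/h.

11.6 mR/h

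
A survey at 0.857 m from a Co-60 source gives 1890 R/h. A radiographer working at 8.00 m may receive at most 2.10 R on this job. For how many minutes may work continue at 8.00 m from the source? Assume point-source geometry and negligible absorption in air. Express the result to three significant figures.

5.81 min

Applying the 1/r² law, rate at 8.00 m:
1890 × (0.857/8.00)² = 1890 × 0.01148 = 21.70 R/h.
Stay time = 2.10 R ÷ 21.70 R/h = 0.09677 h = 5.806 min.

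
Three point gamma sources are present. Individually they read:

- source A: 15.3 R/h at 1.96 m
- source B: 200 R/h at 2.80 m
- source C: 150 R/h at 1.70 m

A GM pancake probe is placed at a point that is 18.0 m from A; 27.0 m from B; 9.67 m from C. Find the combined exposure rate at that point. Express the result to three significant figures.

Each source contributes Iᵢ·(dᵢ/rᵢ)²; contributions add.
A: 15.3 × (1.96/18.0)² = 0.1814 R/h
B: 200 × (2.80/27.0)² = 2.151 R/h
C: 150 × (1.70/9.67)² = 4.636 R/h
Total = 0.1814 + 2.151 + 4.636 = 6.968 R/h.

6.97 R/h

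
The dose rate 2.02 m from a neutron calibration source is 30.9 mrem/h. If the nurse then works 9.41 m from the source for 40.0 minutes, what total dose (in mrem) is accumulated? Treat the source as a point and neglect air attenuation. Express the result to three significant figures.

Intensity scales as (d₁/d₂)², so rate at 9.41 m:
30.9 × (2.02/9.41)² = 30.9 × 0.04608 = 1.424 mrem/h.
Dose = rate × time = 1.424 mrem/h × 0.6667 h = 0.9494 mrem.

0.949 mrem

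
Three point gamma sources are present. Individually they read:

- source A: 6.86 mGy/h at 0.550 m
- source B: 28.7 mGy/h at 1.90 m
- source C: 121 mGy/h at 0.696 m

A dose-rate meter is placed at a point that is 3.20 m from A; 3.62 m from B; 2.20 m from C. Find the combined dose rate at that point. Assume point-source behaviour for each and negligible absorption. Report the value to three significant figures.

20.2 mGy/h

By superposition, sum each source's inverse-square contribution:
A: 6.86 × (0.550/3.20)² = 0.2027 mGy/h
B: 28.7 × (1.90/3.62)² = 7.906 mGy/h
C: 121 × (0.696/2.20)² = 12.11 mGy/h
Total = 0.2027 + 7.906 + 12.11 = 20.22 mGy/h.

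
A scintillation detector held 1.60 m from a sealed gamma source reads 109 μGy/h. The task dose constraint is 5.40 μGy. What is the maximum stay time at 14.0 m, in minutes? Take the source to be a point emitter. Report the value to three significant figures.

228 min

Applying the 1/r² law, rate at 14.0 m:
(1.60/14.0)² = 0.01306, so 109 × 0.01306 = 1.424 μGy/h.
Stay time = 5.40 μGy ÷ 1.424 μGy/h = 3.792 h = 227.5 min.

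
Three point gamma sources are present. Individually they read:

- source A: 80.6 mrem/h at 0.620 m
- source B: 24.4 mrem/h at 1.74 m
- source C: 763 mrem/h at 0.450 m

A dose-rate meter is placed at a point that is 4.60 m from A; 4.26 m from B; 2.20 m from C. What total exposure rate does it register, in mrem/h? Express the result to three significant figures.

37.5 mrem/h

By superposition, sum each source's inverse-square contribution:
A: 80.6 × (0.620/4.60)² = 1.464 mrem/h
B: 24.4 × (1.74/4.26)² = 4.071 mrem/h
C: 763 × (0.450/2.20)² = 31.92 mrem/h
Total = 1.464 + 4.071 + 31.92 = 37.45 mrem/h.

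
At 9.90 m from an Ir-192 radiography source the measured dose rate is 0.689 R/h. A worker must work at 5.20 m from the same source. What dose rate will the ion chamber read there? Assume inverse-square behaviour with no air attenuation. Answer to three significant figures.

2.50 R/h

Intensity scales as (d₁/d₂)², so scaling from 9.90 m to 5.20 m:
0.689 × (9.90/5.20)² = 0.689 × 3.625 = 2.498 R/h.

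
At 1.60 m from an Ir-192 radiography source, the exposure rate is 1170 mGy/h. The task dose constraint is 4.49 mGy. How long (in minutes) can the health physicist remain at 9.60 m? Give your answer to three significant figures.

8.29 min

Applying the 1/r² law, rate at 9.60 m:
(1.60/9.60)² = 0.02778, so 1170 × 0.02778 = 32.50 mGy/h.
Stay time = 4.49 mGy ÷ 32.50 mGy/h = 0.1382 h = 8.292 min.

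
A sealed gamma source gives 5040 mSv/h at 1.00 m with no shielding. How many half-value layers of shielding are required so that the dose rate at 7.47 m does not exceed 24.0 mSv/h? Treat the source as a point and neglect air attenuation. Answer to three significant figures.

At 7.47 m, distance alone gives (1.00/7.47)² = 0.01792, so 5040 × 0.01792 = 90.32 mSv/h.
Further attenuation needed: 90.32/24.0 = 3.763.
n = log₂(3.763) = 1.912 half-value layers.

1.91 half-value layers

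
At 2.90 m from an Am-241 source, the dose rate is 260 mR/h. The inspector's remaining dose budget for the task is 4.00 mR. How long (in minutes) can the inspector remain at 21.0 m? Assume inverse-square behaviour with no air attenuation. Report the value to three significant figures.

Since intensity falls as 1/r², rate at 21.0 m:
260 × (2.90/21.0)² = 260 × 0.01907 = 4.958 mR/h.
Stay time = 4.00 mR ÷ 4.958 mR/h = 0.8068 h = 48.41 min.

48.4 min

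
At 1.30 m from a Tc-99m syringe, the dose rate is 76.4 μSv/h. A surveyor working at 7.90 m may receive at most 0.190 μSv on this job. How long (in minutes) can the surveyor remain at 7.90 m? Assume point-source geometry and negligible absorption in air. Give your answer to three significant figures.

Applying the 1/r² law, rate at 7.90 m:
76.4 × (1.30/7.90)² = 76.4 × 0.02708 = 2.069 μSv/h.
Stay time = 0.190 μSv ÷ 2.069 μSv/h = 0.09183 h = 5.510 min.

5.51 min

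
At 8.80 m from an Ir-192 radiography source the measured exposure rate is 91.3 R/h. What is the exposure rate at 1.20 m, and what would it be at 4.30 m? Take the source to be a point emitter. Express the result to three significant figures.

Intensity scales as (d₁/d₂)², so
At 1.20 m: (8.80/1.20)² = 53.78, so 91.3 × 53.78 = 4910 R/h
At 4.30 m: 4910 × (1.20/4.30)² = 4910 × 0.07788 = 382.4 R/h.

4910 R/h; 382 R/h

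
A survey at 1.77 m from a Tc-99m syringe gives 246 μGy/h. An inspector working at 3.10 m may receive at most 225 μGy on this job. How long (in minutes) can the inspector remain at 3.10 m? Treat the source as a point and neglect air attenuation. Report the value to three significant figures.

168 min

Applying the 1/r² law, rate at 3.10 m:
246 × (1.77/3.10)² = 246 × 0.3260 = 80.20 μGy/h.
Stay time = 225 μGy ÷ 80.20 μGy/h = 2.805 h = 168.3 min.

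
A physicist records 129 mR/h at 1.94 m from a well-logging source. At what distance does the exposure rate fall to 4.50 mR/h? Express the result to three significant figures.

Applying the 1/r² law, d₂ = d₁·√(I₁/I₂).
I₁/I₂ = 129/4.50 = 28.67, so d₂ = 1.94 × √28.67 = 10.39 m.

10.4 m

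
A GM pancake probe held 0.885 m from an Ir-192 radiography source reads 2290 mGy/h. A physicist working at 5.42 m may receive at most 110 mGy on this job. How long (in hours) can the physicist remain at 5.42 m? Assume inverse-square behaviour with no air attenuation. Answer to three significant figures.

1.80 h

Using I₁d₁² = I₂d₂², rate at 5.42 m:
(0.885/5.42)² = 0.02666, so 2290 × 0.02666 = 61.05 mGy/h.
Stay time = 110 mGy ÷ 61.05 mGy/h = 1.802 h.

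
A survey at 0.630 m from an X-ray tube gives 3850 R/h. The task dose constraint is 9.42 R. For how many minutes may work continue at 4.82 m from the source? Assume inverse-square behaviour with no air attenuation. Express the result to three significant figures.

Intensity scales as (d₁/d₂)², so rate at 4.82 m:
(0.630/4.82)² = 0.01708, so 3850 × 0.01708 = 65.76 R/h.
Stay time = 9.42 R ÷ 65.76 R/h = 0.1432 h = 8.592 min.

8.59 min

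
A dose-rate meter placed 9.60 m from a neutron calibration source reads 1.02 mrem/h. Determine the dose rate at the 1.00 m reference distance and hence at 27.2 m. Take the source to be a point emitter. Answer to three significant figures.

94.0 mrem/h; 0.127 mrem/h

Applying the 1/r² law,
At 1.00 m: (9.60/1.00)² = 92.16, so 1.02 × 92.16 = 94.00 mrem/h
At 27.2 m: (1.00/27.2)² = 0.001352, so 94.00 × 0.001352 = 0.1271 mrem/h.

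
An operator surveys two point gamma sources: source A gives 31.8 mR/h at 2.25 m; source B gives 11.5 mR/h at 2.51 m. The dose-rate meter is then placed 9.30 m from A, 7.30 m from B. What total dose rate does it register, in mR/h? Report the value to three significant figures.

By superposition, sum each source's inverse-square contribution:
A: 31.8 × (2.25/9.30)² = 1.861 mR/h
B: 11.5 × (2.51/7.30)² = 1.360 mR/h
Total = 1.861 + 1.360 = 3.221 mR/h.

3.22 mR/h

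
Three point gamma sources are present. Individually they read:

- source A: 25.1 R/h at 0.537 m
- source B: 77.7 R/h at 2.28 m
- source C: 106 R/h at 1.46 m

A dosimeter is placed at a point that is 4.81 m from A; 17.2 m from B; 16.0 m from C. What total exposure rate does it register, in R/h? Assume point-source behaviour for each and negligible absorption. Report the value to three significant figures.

By superposition, sum each source's inverse-square contribution:
A: 25.1 × (0.537/4.81)² = 0.3128 R/h
B: 77.7 × (2.28/17.2)² = 1.365 R/h
C: 106 × (1.46/16.0)² = 0.8826 R/h
Total = 0.3128 + 1.365 + 0.8826 = 2.560 R/h.

2.56 R/h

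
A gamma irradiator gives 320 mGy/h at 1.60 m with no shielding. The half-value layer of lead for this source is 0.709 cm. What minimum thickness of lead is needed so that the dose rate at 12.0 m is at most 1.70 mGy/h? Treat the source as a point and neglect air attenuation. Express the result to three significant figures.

At 12.0 m, distance alone gives (1.60/12.0)² = 0.01778, so 320 × 0.01778 = 5.690 mGy/h.
Further attenuation needed: 5.690/1.70 = 3.347.
n = log₂(3.347) = 1.743 half-value layers.
Thickness = 1.743 × 0.709 cm = 1.236 cm.

1.24 cm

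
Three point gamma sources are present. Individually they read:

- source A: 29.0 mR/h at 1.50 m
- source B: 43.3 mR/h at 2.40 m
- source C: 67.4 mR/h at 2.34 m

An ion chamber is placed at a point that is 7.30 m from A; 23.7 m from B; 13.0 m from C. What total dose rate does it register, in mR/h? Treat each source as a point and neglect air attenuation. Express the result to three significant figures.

3.85 mR/h

Each source contributes Iᵢ·(dᵢ/rᵢ)²; contributions add.
A: 29.0 × (1.50/7.30)² = 1.224 mR/h
B: 43.3 × (2.40/23.7)² = 0.4440 mR/h
C: 67.4 × (2.34/13.0)² = 2.184 mR/h
Total = 1.224 + 0.4440 + 2.184 = 3.852 mR/h.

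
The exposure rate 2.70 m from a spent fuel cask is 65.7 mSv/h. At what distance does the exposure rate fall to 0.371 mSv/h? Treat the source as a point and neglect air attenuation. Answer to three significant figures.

Using I₁d₁² = I₂d₂², d₂ = d₁·√(I₁/I₂).
I₁/I₂ = 65.7/0.371 = 177.1, so d₂ = 2.70 × √177.1 = 35.93 m.

35.9 m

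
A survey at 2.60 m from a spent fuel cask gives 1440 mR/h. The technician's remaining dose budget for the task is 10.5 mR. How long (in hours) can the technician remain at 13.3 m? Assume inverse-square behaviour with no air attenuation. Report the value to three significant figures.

Applying the 1/r² law, rate at 13.3 m:
(2.60/13.3)² = 0.03822, so 1440 × 0.03822 = 55.04 mR/h.
Stay time = 10.5 mR ÷ 55.04 mR/h = 0.1908 h.

0.191 h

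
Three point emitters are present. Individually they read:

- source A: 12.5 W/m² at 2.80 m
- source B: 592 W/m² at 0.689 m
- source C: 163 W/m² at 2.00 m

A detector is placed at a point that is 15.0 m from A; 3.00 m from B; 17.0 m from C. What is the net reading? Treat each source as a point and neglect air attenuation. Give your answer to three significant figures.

Each source contributes Iᵢ·(dᵢ/rᵢ)²; contributions add.
A: 12.5 × (2.80/15.0)² = 0.4356 W/m²
B: 592 × (0.689/3.00)² = 31.23 W/m²
C: 163 × (2.00/17.0)² = 2.256 W/m²
Total = 0.4356 + 31.23 + 2.256 = 33.92 W/m².

33.9 W/m²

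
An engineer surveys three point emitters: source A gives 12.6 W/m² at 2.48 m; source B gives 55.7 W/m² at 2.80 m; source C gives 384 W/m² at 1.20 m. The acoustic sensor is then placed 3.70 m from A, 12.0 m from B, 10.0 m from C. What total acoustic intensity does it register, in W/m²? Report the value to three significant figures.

14.2 W/m²

By superposition, sum each source's inverse-square contribution:
A: 12.6 × (2.48/3.70)² = 5.661 W/m²
B: 55.7 × (2.80/12.0)² = 3.033 W/m²
C: 384 × (1.20/10.0)² = 5.530 W/m²
Total = 5.661 + 3.033 + 5.530 = 14.22 W/m².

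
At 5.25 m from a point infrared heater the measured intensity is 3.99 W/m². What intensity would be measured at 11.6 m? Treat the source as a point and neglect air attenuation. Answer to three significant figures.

By the inverse-square law, scaling from 5.25 m to 11.6 m:
(5.25/11.6)² = 0.2048, so 3.99 × 0.2048 = 0.8172 W/m².

0.817 W/m²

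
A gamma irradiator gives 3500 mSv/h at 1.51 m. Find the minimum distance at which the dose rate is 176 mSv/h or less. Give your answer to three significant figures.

Since intensity falls as 1/r², d₂ = d₁·√(I₁/I₂).
I₁/I₂ = 3500/176 = 19.89, so d₂ = 1.51 × √19.89 = 6.734 m.

6.73 m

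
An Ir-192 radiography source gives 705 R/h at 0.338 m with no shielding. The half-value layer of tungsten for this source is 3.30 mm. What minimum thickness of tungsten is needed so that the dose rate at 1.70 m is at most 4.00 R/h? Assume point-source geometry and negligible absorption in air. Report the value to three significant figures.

At 1.70 m, distance alone gives (0.338/1.70)² = 0.03953, so 705 × 0.03953 = 27.87 R/h.
Further attenuation needed: 27.87/4.00 = 6.968.
n = log₂(6.968) = 2.801 half-value layers.
Thickness = 2.801 × 3.30 mm = 9.243 mm.

9.24 mm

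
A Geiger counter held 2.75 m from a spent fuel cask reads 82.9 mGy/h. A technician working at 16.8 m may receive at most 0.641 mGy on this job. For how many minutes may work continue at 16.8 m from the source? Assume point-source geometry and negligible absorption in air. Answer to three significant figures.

Applying the 1/r² law, rate at 16.8 m:
82.9 × (2.75/16.8)² = 82.9 × 0.02679 = 2.221 mGy/h.
Stay time = 0.641 mGy ÷ 2.221 mGy/h = 0.2886 h = 17.32 min.

17.3 min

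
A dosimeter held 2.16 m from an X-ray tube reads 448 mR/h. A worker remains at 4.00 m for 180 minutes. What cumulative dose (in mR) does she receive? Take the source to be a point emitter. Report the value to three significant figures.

392 mR

Using I₁d₁² = I₂d₂², rate at 4.00 m:
(2.16/4.00)² = 0.2916, so 448 × 0.2916 = 130.6 mR/h.
Dose = rate × time = 130.6 mR/h × 3.000 h = 391.8 mR.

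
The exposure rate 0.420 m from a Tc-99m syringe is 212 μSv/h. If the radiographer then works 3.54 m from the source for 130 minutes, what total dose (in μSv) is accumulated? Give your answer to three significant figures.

6.47 μSv

Applying the 1/r² law, rate at 3.54 m:
(0.420/3.54)² = 0.01408, so 212 × 0.01408 = 2.985 μSv/h.
Dose = rate × time = 2.985 μSv/h × 2.167 h = 6.468 μSv.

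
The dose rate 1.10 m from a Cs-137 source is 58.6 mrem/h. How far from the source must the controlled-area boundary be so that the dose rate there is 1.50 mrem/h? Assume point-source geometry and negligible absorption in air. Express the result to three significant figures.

Since intensity falls as 1/r², d₂ = d₁·√(I₁/I₂).
I₁/I₂ = 58.6/1.50 = 39.07, so d₂ = 1.10 × √39.07 = 6.876 m.

6.88 m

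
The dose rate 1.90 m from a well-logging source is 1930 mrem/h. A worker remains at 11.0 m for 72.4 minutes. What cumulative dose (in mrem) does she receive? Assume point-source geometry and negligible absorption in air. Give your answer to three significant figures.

69.5 mrem

By the inverse-square law, rate at 11.0 m:
1930 × (1.90/11.0)² = 1930 × 0.02983 = 57.57 mrem/h.
Dose = rate × time = 57.57 mrem/h × 1.207 h = 69.49 mrem.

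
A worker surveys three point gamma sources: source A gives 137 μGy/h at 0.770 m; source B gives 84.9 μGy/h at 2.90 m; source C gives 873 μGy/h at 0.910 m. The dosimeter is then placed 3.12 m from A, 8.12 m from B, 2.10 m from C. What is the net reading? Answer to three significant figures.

Each source contributes Iᵢ·(dᵢ/rᵢ)²; contributions add.
A: 137 × (0.770/3.12)² = 8.344 μGy/h
B: 84.9 × (2.90/8.12)² = 10.83 μGy/h
C: 873 × (0.910/2.10)² = 163.9 μGy/h
Total = 8.344 + 10.83 + 163.9 = 183.1 μGy/h.

183 μGy/h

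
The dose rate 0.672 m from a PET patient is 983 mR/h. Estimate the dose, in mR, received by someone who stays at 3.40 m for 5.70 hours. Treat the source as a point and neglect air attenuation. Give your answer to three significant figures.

219 mR

Using I₁d₁² = I₂d₂², rate at 3.40 m:
983 × (0.672/3.40)² = 983 × 0.03906 = 38.40 mR/h.
Dose = rate × time = 38.40 mR/h × 5.700 h = 218.9 mR.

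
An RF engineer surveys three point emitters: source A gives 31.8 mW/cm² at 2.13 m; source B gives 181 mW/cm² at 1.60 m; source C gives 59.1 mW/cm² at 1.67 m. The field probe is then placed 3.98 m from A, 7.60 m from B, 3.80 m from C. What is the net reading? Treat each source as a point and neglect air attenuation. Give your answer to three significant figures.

By superposition, sum each source's inverse-square contribution:
A: 31.8 × (2.13/3.98)² = 9.108 mW/cm²
B: 181 × (1.60/7.60)² = 8.022 mW/cm²
C: 59.1 × (1.67/3.80)² = 11.41 mW/cm²
Total = 9.108 + 8.022 + 11.41 = 28.54 mW/cm².

28.5 mW/cm²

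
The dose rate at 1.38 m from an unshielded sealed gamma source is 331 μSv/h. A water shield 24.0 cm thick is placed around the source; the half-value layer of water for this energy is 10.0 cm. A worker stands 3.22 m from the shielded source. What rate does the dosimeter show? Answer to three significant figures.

Distance alone: 331 × (1.38/3.22)² = 331 × 0.1837 = 60.80 μSv/h.
Shield: 24.0/10.0 = 2.400 half-value layers → attenuation 2^(−2.400) = 0.1895.
Combined: 60.80 × 0.1895 = 11.52 μSv/h.

11.5 μSv/h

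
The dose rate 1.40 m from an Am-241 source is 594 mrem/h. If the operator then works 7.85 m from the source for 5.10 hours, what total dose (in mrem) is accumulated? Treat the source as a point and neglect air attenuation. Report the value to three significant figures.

Applying the 1/r² law, rate at 7.85 m:
(1.40/7.85)² = 0.03181, so 594 × 0.03181 = 18.90 mrem/h.
Dose = rate × time = 18.90 mrem/h × 5.100 h = 96.39 mrem.

96.4 mrem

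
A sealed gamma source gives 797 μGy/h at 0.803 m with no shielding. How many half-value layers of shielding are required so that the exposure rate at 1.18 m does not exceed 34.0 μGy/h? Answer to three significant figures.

3.44 half-value layers

At 1.18 m, distance alone gives (0.803/1.18)² = 0.4631, so 797 × 0.4631 = 369.1 μGy/h.
Further attenuation needed: 369.1/34.0 = 10.86.
n = log₂(10.86) = 3.441 half-value layers.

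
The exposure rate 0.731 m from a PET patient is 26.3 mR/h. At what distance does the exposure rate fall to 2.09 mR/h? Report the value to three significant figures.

2.59 m

Since intensity falls as 1/r², d₂ = d₁·√(I₁/I₂).
I₁/I₂ = 26.3/2.09 = 12.58, so d₂ = 0.731 × √12.58 = 2.593 m.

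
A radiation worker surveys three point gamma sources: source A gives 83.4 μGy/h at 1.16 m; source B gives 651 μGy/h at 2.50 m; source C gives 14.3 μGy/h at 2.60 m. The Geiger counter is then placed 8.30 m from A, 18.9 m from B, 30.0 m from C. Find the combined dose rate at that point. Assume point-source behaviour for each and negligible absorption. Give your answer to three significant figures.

By superposition, sum each source's inverse-square contribution:
A: 83.4 × (1.16/8.30)² = 1.629 μGy/h
B: 651 × (2.50/18.9)² = 11.39 μGy/h
C: 14.3 × (2.60/30.0)² = 0.1074 μGy/h
Total = 1.629 + 11.39 + 0.1074 = 13.13 μGy/h.

13.1 μGy/h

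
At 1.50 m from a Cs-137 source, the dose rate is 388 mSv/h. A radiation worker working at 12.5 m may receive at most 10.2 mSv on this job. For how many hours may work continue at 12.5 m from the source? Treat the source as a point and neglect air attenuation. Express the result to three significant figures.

Using I₁d₁² = I₂d₂², rate at 12.5 m:
388 × (1.50/12.5)² = 388 × 0.01440 = 5.587 mSv/h.
Stay time = 10.2 mSv ÷ 5.587 mSv/h = 1.826 h.

1.83 h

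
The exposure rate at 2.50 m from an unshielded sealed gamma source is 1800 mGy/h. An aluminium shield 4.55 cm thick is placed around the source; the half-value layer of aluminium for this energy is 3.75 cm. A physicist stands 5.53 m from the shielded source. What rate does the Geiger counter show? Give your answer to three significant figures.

159 mGy/h

Distance alone: (2.50/5.53)² = 0.2044, so 1800 × 0.2044 = 367.9 mGy/h.
Shield: 4.55/3.75 = 1.213 half-value layers → attenuation 2^(−1.213) = 0.4314.
Combined: 367.9 × 0.4314 = 158.7 mGy/h.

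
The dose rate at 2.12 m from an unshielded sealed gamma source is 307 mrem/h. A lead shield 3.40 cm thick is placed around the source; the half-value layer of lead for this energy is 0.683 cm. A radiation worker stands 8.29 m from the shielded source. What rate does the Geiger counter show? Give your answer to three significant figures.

0.637 mrem/h

Distance alone: 307 × (2.12/8.29)² = 307 × 0.06540 = 20.08 mrem/h.
Shield: 3.40/0.683 = 4.978 half-value layers → attenuation 2^(−4.978) = 0.03173.
Combined: 20.08 × 0.03173 = 0.6371 mrem/h.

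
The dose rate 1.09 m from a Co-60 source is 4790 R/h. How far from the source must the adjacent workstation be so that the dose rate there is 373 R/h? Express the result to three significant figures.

3.91 m

Using I₁d₁² = I₂d₂², d₂ = d₁·√(I₁/I₂).
I₁/I₂ = 4790/373 = 12.84, so d₂ = 1.09 × √12.84 = 3.906 m.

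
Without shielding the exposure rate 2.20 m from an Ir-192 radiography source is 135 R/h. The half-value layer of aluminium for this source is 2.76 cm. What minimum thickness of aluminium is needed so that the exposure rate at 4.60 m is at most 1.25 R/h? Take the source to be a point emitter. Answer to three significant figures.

At 4.60 m, distance alone gives 135 × (2.20/4.60)² = 135 × 0.2287 = 30.87 R/h.
Further attenuation needed: 30.87/1.25 = 24.70.
n = log₂(24.70) = 4.626 half-value layers.
Thickness = 4.626 × 2.76 cm = 12.77 cm.

12.8 cm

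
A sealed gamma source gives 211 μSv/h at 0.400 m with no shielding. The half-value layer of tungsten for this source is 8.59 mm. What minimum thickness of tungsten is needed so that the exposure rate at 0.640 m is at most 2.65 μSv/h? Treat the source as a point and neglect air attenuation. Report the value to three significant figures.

42.6 mm

At 0.640 m, distance alone gives (0.400/0.640)² = 0.3906, so 211 × 0.3906 = 82.42 μSv/h.
Further attenuation needed: 82.42/2.65 = 31.10.
n = log₂(31.10) = 4.959 half-value layers.
Thickness = 4.959 × 8.59 mm = 42.60 mm.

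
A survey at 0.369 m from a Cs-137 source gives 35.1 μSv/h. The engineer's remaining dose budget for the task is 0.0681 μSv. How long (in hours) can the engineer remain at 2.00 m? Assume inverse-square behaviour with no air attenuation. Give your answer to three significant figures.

0.0570 h

By the inverse-square law, rate at 2.00 m:
(0.369/2.00)² = 0.03404, so 35.1 × 0.03404 = 1.195 μSv/h.
Stay time = 0.0681 μSv ÷ 1.195 μSv/h = 0.05699 h.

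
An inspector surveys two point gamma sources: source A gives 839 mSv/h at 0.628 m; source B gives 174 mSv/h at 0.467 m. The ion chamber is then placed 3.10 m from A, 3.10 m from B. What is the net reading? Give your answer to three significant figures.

38.4 mSv/h

Each source contributes Iᵢ·(dᵢ/rᵢ)²; contributions add.
A: 839 × (0.628/3.10)² = 34.43 mSv/h
B: 174 × (0.467/3.10)² = 3.949 mSv/h
Total = 34.43 + 3.949 = 38.38 mSv/h.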